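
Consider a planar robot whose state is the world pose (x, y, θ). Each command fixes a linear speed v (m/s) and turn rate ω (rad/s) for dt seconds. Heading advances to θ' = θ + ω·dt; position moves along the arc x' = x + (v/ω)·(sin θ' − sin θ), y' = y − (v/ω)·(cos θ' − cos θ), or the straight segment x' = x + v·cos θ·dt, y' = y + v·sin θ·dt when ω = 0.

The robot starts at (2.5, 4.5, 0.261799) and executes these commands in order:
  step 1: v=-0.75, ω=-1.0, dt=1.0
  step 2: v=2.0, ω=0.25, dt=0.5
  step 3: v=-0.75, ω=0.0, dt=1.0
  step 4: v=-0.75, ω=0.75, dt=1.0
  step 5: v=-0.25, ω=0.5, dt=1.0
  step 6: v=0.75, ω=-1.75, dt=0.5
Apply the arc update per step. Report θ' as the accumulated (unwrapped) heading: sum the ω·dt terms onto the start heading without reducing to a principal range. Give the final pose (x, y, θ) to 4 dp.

step 1: θ'=-0.7382 (R=0.7500) → pose (1.8012, 4.6697, -0.7382)
step 2: θ'=-0.6132 (R=8.0000) → pose (2.5809, 4.0446, -0.6132)
step 3: θ'=-0.6132 (straight) → pose (1.9676, 4.4763, -0.6132)
step 4: θ'=0.1368 (R=-1.0000) → pose (1.2557, 4.6491, 0.1368)
step 5: θ'=0.6368 (R=-0.5000) → pose (1.0266, 4.5558, 0.6368)
step 6: θ'=-0.2382 (R=-0.4286) → pose (1.3825, 4.6277, -0.2382)

(1.3825, 4.6277, -0.2382)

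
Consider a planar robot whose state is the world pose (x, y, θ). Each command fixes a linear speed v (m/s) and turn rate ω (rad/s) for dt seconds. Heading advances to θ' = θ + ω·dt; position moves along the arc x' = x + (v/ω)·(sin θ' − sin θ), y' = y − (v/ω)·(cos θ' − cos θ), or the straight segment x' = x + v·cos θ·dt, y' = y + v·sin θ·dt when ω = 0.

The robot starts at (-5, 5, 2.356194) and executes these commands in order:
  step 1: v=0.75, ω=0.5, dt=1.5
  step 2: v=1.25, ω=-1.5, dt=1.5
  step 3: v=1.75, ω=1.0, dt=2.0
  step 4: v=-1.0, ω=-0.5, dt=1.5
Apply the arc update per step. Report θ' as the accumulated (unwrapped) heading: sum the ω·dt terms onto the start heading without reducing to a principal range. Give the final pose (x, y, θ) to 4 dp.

(-6.2797, 8.7446, 2.1062)

step 1: θ'=3.1062 (R=1.5000) → pose (-6.0076, 5.4384, 3.1062)
step 2: θ'=0.8562 (R=-0.8333) → pose (-6.6075, 6.8173, 0.8562)
step 3: θ'=2.8562 (R=1.7500) → pose (-7.4367, 9.6433, 2.8562)
step 4: θ'=2.1062 (R=2.0000) → pose (-6.2797, 8.7446, 2.1062)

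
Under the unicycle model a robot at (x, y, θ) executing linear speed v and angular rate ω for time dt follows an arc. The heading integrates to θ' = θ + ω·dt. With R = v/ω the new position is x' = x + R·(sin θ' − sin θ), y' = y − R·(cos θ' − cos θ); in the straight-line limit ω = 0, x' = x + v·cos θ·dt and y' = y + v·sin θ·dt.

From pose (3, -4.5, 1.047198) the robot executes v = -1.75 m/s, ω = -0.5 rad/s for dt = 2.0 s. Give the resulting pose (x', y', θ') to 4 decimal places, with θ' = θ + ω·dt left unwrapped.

(0.1340, -6.2461, 0.0472)

θ' = 1.0472 + -0.5·2.0 = 0.0472
R = v/ω = -1.75/-0.5 = 3.5000
x' = 3 + 3.5000·(sin 0.0472 − sin 1.0472) = 0.1340
y' = -4.5 − 3.5000·(cos 0.0472 − cos 1.0472) = -6.2461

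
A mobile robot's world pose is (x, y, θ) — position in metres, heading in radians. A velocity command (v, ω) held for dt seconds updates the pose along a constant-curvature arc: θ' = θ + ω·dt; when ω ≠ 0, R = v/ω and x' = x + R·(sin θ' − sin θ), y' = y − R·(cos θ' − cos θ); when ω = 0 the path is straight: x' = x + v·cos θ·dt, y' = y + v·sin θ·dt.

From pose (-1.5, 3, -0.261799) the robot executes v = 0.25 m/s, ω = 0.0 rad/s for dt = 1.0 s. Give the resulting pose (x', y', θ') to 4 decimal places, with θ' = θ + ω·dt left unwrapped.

(-1.2585, 2.9353, -0.2618)

θ' = -0.2618 + 0.0·1.0 = -0.2618
ω = 0 → straight: x' = -1.5 + 0.25·cos(-0.2618)·1.0 = -1.2585
y' = 3 + 0.25·sin(-0.2618)·1.0 = 2.9353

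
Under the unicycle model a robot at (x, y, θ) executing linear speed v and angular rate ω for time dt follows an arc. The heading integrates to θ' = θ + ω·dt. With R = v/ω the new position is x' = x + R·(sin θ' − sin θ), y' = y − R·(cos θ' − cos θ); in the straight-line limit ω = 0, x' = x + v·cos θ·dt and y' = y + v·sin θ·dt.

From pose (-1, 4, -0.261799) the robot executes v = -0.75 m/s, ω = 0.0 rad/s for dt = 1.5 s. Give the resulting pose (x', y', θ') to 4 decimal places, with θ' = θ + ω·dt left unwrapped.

(-2.0867, 4.2912, -0.2618)

θ' = -0.2618 + 0.0·1.5 = -0.2618
ω = 0 → straight: x' = -1 + -0.75·cos(-0.2618)·1.5 = -2.0867
y' = 4 + -0.75·sin(-0.2618)·1.5 = 4.2912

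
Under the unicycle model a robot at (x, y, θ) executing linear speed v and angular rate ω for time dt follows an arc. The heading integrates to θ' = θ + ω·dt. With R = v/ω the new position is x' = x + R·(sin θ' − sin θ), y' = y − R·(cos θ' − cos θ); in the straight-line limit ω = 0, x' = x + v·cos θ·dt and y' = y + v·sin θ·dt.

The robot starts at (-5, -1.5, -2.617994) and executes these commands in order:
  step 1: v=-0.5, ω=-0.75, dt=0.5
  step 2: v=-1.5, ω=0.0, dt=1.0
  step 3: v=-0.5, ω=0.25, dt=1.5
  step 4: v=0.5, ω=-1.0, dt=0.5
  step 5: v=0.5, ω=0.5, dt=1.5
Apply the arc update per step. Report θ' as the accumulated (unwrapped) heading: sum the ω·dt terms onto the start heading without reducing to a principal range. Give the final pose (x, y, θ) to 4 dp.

step 1: θ'=-2.9930 (R=0.6667) → pose (-4.7654, -1.4180, -2.9930)
step 2: θ'=-2.9930 (straight) → pose (-3.2819, -1.1960, -2.9930)
step 3: θ'=-2.6180 (R=-2.0000) → pose (-2.5780, -0.9500, -2.6180)
step 4: θ'=-3.1180 (R=-0.5000) → pose (-2.8162, -1.0169, -3.1180)
step 5: θ'=-2.3680 (R=1.0000) → pose (-3.4913, -1.3012, -2.3680)

(-3.4913, -1.3012, -2.3680)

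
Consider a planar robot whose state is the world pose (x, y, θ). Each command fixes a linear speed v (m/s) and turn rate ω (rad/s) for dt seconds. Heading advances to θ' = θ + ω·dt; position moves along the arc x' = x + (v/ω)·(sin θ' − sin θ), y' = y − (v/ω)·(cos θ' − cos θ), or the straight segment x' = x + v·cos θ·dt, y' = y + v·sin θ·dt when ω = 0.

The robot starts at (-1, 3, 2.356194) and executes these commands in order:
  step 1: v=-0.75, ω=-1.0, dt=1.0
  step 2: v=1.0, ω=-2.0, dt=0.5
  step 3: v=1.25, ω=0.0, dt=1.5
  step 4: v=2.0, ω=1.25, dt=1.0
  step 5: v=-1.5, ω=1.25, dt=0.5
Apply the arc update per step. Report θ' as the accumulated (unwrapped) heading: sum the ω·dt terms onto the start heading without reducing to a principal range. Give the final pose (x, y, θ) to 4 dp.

step 1: θ'=1.3562 (R=0.7500) → pose (-0.7975, 2.3100, 1.3562)
step 2: θ'=0.3562 (R=-0.5000) → pose (-0.4834, 2.6721, 0.3562)
step 3: θ'=0.3562 (straight) → pose (1.2739, 3.3259, 0.3562)
step 4: θ'=1.6062 (R=1.6000) → pose (2.3150, 4.8821, 1.6062)
step 5: θ'=2.2312 (R=-1.2000) → pose (2.5666, 4.1885, 2.2312)

(2.5666, 4.1885, 2.2312)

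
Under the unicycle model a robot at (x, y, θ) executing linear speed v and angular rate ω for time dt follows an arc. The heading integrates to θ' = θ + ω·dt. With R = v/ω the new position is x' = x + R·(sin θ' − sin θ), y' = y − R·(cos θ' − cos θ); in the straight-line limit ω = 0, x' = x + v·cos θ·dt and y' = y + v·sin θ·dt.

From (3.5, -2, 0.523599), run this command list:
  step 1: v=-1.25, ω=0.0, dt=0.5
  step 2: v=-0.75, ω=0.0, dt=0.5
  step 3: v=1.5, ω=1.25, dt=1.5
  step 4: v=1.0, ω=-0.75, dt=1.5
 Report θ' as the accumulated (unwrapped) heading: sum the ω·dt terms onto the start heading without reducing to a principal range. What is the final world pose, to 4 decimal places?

(2.4729, 0.7954, 1.2736)

step 1: θ'=0.5236 (straight) → pose (2.9587, -2.3125, 0.5236)
step 2: θ'=0.5236 (straight) → pose (2.6340, -2.5000, 0.5236)
step 3: θ'=2.3986 (R=1.2000) → pose (2.8458, -0.5770, 2.3986)
step 4: θ'=1.2736 (R=-1.3333) → pose (2.4729, 0.7954, 1.2736)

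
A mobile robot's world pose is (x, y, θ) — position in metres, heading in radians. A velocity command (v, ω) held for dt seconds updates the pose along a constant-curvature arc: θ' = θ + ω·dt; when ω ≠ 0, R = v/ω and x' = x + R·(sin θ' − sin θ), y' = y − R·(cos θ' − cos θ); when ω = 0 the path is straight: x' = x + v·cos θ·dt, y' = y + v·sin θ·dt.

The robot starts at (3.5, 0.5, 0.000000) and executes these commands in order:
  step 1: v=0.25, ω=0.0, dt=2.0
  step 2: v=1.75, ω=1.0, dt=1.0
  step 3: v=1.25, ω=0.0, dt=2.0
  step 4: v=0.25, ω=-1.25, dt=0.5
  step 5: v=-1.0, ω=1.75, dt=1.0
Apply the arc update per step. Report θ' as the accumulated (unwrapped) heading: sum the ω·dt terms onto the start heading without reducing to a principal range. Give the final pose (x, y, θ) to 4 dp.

(6.6418, 2.6537, 2.1250)

step 1: θ'=0.0000 (straight) → pose (4.0000, 0.5000, 0.0000)
step 2: θ'=1.0000 (R=1.7500) → pose (5.4726, 1.3045, 1.0000)
step 3: θ'=1.0000 (straight) → pose (6.8233, 3.4081, 1.0000)
step 4: θ'=0.3750 (R=-0.2000) → pose (6.9184, 3.4862, 0.3750)
step 5: θ'=2.1250 (R=-0.5714) → pose (6.6418, 2.6537, 2.1250)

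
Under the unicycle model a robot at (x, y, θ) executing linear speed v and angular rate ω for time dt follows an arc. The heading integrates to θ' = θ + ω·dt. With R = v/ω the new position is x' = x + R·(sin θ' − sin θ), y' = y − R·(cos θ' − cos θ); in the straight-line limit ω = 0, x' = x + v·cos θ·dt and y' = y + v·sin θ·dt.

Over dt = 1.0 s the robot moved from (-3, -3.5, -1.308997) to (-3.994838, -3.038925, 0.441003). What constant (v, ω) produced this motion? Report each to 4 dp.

v = -1.2500, ω = 1.7500

Δθ = 0.441003 − -1.308997 = 1.750000
ω = Δθ/dt = 1.750000/1.0 = 1.7500
R = Δx/(sin θ' − sin θ) = -0.7143
v = R·ω = -0.7143·1.7500 = -1.2500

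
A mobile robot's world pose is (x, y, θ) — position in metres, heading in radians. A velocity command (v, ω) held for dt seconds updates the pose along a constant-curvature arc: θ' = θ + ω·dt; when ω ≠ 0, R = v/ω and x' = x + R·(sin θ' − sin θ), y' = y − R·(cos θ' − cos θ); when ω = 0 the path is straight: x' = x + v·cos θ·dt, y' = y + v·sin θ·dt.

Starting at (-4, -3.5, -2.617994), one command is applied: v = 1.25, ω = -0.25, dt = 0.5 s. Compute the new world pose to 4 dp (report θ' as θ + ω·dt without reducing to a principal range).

θ' = -2.6180 + -0.25·0.5 = -2.7430
R = v/ω = 1.25/-0.25 = -5.0000
x' = -4 + -5.0000·(sin -2.7430 − sin -2.6180) = -4.5594
y' = -3.5 − -5.0000·(cos -2.7430 − cos -2.6180) = -3.7779

(-4.5594, -3.7779, -2.7430)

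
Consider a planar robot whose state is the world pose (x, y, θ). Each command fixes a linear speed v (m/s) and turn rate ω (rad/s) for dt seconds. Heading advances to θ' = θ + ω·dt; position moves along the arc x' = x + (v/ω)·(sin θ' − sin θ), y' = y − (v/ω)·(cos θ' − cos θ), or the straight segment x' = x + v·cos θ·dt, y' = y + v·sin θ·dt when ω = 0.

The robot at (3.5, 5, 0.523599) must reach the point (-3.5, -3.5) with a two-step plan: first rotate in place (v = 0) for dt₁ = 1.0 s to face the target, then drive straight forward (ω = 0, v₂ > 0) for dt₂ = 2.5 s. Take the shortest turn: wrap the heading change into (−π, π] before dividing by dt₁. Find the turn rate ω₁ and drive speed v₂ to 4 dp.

ω₁ = -2.7833, v₂ = 4.4045

heading to target = atan2(-3.5−5, -3.5−3.5) = -2.2597
Δθ = wrap(-2.2597 − 0.5236) = -2.7833; ω₁ = Δθ/dt₁ = -2.7833
distance = √((-3.5−3.5)² + (-3.5−5)²) = 11.0114; v₂ = distance/dt₂ = 4.4045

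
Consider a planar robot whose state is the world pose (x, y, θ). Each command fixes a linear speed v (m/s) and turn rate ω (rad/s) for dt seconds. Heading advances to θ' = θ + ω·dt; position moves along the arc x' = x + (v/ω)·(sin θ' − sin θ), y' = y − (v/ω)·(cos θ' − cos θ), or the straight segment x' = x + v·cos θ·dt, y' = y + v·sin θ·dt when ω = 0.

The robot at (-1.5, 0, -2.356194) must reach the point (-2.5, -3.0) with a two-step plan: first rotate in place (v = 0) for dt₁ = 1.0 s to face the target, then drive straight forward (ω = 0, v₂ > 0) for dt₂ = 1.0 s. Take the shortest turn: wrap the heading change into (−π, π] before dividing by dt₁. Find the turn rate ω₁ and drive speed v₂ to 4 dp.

ω₁ = 0.4636, v₂ = 3.1623

heading to target = atan2(-3−0, -2.5−-1.5) = -1.8925
Δθ = wrap(-1.8925 − -2.3562) = 0.4636; ω₁ = Δθ/dt₁ = 0.4636
distance = √((-2.5−-1.5)² + (-3−0)²) = 3.1623; v₂ = distance/dt₂ = 3.1623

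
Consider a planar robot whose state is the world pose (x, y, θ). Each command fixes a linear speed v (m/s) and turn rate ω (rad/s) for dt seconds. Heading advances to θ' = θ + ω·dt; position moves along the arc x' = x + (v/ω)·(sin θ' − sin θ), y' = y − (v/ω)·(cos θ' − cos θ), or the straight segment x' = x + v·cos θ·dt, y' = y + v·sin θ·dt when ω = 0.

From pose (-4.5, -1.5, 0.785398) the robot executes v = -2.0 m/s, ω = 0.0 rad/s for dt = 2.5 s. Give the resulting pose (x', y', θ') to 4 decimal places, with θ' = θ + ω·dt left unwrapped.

(-8.0355, -5.0355, 0.7854)

θ' = 0.7854 + 0.0·2.5 = 0.7854
ω = 0 → straight: x' = -4.5 + -2.0·cos(0.7854)·2.5 = -8.0355
y' = -1.5 + -2.0·sin(0.7854)·2.5 = -5.0355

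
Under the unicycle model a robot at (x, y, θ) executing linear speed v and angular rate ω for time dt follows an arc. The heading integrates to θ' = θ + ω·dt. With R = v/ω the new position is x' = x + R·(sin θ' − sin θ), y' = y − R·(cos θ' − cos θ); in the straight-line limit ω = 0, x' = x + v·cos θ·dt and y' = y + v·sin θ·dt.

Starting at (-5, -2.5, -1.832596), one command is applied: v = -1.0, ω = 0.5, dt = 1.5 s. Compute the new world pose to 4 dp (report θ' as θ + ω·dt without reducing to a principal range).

(-5.1655, -1.0443, -1.0826)

θ' = -1.8326 + 0.5·1.5 = -1.0826
R = v/ω = -1.0/0.5 = -2.0000
x' = -5 + -2.0000·(sin -1.0826 − sin -1.8326) = -5.1655
y' = -2.5 − -2.0000·(cos -1.0826 − cos -1.8326) = -1.0443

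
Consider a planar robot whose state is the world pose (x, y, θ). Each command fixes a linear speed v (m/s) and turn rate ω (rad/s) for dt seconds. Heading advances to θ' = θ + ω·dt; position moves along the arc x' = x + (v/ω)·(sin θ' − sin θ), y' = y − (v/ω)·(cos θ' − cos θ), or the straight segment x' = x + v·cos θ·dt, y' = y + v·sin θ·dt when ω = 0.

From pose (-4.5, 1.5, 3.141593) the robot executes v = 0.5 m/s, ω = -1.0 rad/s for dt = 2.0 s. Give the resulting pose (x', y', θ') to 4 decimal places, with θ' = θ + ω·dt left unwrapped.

(-4.9546, 2.2081, 1.1416)

θ' = 3.1416 + -1.0·2.0 = 1.1416
R = v/ω = 0.5/-1.0 = -0.5000
x' = -4.5 + -0.5000·(sin 1.1416 − sin 3.1416) = -4.9546
y' = 1.5 − -0.5000·(cos 1.1416 − cos 3.1416) = 2.2081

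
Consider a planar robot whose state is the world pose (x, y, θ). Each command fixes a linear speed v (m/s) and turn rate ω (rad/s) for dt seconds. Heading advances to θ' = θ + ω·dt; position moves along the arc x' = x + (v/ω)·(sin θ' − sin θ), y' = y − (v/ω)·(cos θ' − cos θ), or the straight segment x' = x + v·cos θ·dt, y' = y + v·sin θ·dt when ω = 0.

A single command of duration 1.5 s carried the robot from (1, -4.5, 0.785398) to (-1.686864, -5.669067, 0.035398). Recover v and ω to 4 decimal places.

v = -2.0000, ω = -0.5000

Δθ = 0.035398 − 0.785398 = -0.750000
ω = Δθ/dt = -0.750000/1.5 = -0.5000
R = Δx/(sin θ' − sin θ) = 4.0000
v = R·ω = 4.0000·-0.5000 = -2.0000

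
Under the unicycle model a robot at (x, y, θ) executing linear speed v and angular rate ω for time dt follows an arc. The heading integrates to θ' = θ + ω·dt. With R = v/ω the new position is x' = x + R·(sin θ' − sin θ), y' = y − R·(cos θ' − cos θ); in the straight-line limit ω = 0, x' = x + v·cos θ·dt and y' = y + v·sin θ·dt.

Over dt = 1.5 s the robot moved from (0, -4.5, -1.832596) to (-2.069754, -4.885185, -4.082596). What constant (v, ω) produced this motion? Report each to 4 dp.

Δθ = -4.082596 − -1.832596 = -2.250000
ω = Δθ/dt = -2.250000/1.5 = -1.5000
R = Δx/(sin θ' − sin θ) = -1.1667
v = R·ω = -1.1667·-1.5000 = 1.7500

v = 1.7500, ω = -1.5000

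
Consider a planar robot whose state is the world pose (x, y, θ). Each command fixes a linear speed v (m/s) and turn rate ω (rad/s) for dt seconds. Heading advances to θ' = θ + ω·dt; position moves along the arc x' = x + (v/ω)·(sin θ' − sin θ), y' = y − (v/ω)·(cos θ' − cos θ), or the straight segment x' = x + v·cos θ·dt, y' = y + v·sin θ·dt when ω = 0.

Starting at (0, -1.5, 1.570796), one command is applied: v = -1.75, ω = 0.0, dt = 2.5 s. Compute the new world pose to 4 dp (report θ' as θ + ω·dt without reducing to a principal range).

θ' = 1.5708 + 0.0·2.5 = 1.5708
ω = 0 → straight: x' = 0 + -1.75·cos(1.5708)·2.5 = 0.0000
y' = -1.5 + -1.75·sin(1.5708)·2.5 = -5.8750

(0.0000, -5.8750, 1.5708)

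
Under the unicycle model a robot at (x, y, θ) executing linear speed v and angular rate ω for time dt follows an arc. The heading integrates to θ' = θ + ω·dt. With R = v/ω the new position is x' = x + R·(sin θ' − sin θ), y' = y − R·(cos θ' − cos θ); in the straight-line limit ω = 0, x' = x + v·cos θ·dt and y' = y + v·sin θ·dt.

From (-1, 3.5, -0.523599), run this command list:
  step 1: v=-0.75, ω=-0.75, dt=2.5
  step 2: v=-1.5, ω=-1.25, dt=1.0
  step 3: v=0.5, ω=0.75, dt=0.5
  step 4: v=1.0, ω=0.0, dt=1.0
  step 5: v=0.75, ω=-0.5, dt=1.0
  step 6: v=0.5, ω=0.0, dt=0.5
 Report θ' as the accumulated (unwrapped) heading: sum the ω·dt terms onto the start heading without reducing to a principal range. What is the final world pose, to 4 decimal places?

(-1.8997, 5.9018, -3.7736)

step 1: θ'=-2.3986 (R=1.0000) → pose (-1.1765, 5.1025, -2.3986)
step 2: θ'=-3.6486 (R=1.2000) → pose (0.2180, 5.2678, -3.6486)
step 3: θ'=-3.2736 (R=0.6667) → pose (-0.0180, 5.3458, -3.2736)
step 4: θ'=-3.2736 (straight) → pose (-1.0093, 5.4775, -3.2736)
step 5: θ'=-3.7736 (R=-1.5000) → pose (-1.6980, 5.7542, -3.7736)
step 6: θ'=-3.7736 (straight) → pose (-1.8997, 5.9018, -3.7736)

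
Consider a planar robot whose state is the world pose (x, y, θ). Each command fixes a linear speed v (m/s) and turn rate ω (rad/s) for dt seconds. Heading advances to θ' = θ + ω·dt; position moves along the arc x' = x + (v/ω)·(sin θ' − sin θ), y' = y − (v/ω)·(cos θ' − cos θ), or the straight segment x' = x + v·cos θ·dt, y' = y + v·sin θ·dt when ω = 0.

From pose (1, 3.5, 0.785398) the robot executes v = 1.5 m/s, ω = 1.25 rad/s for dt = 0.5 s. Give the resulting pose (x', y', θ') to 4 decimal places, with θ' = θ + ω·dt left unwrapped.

(1.3361, 4.1569, 1.4104)

θ' = 0.7854 + 1.25·0.5 = 1.4104
R = v/ω = 1.5/1.25 = 1.2000
x' = 1 + 1.2000·(sin 1.4104 − sin 0.7854) = 1.3361
y' = 3.5 − 1.2000·(cos 1.4104 − cos 0.7854) = 4.1569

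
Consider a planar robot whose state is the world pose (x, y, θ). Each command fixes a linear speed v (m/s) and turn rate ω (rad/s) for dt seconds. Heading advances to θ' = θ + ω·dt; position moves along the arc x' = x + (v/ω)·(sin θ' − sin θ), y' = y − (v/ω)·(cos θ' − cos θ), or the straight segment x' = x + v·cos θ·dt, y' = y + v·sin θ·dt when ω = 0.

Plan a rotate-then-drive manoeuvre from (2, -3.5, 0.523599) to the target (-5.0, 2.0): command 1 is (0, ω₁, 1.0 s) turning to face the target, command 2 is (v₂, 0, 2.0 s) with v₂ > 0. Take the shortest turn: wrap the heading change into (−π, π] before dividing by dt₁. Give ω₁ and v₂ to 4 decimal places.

heading to target = atan2(2−-3.5, -5−2) = 2.4756
Δθ = wrap(2.4756 − 0.5236) = 1.9520; ω₁ = Δθ/dt₁ = 1.9520
distance = √((-5−2)² + (2−-3.5)²) = 8.9022; v₂ = distance/dt₂ = 4.4511

ω₁ = 1.9520, v₂ = 4.4511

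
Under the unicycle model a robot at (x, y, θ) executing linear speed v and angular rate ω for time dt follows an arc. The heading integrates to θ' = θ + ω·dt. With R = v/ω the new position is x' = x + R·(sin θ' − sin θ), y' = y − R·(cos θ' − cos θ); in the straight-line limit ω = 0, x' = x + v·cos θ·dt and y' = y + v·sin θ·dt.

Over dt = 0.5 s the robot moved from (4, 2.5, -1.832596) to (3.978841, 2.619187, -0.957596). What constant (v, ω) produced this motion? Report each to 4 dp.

v = -0.2500, ω = 1.7500

Δθ = -0.957596 − -1.832596 = 0.875000
ω = Δθ/dt = 0.875000/0.5 = 1.7500
R = −Δy/(cos θ' − cos θ) = -0.1429
v = R·ω = -0.1429·1.7500 = -0.2500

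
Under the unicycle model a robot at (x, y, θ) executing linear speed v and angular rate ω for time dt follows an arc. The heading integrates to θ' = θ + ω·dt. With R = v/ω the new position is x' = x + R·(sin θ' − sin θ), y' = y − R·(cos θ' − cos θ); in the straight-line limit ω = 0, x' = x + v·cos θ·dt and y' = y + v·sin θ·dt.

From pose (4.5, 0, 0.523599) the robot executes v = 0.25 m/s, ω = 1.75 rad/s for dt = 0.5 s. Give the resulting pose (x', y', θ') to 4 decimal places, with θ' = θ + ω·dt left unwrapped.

θ' = 0.5236 + 1.75·0.5 = 1.3986
R = v/ω = 0.25/1.75 = 0.1429
x' = 4.5 + 0.1429·(sin 1.3986 − sin 0.5236) = 4.5693
y' = 0 − 0.1429·(cos 1.3986 − cos 0.5236) = 0.0992

(4.5693, 0.0992, 1.3986)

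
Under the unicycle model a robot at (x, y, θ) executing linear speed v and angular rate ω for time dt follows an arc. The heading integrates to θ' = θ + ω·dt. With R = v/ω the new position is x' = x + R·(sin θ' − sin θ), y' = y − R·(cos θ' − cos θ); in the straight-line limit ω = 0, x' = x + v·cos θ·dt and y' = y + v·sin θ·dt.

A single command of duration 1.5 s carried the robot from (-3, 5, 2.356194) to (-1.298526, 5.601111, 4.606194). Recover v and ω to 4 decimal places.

v = -1.5000, ω = 1.5000

Δθ = 4.606194 − 2.356194 = 2.250000
ω = Δθ/dt = 2.250000/1.5 = 1.5000
R = Δx/(sin θ' − sin θ) = -1.0000
v = R·ω = -1.0000·1.5000 = -1.5000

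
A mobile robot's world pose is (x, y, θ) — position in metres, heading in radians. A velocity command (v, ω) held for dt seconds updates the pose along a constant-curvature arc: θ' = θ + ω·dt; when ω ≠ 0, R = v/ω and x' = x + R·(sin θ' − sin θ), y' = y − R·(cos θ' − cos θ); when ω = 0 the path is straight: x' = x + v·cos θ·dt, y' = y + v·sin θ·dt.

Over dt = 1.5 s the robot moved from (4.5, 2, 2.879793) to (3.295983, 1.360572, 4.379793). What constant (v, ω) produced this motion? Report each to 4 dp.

v = 1.0000, ω = 1.0000

Δθ = 4.379793 − 2.879793 = 1.500000
ω = Δθ/dt = 1.500000/1.5 = 1.0000
R = Δx/(sin θ' − sin θ) = 1.0000
v = R·ω = 1.0000·1.0000 = 1.0000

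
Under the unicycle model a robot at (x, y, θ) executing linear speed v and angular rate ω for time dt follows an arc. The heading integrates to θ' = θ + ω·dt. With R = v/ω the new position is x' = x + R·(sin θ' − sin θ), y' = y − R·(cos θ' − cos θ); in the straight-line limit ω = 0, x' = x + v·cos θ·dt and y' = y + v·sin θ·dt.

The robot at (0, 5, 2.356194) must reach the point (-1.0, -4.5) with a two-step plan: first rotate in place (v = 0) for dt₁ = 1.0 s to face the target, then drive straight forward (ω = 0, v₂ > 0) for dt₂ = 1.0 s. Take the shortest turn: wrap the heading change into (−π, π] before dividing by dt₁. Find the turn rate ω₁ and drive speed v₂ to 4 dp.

ω₁ = 2.2513, v₂ = 9.5525

heading to target = atan2(-4.5−5, -1−0) = -1.6757
Δθ = wrap(-1.6757 − 2.3562) = 2.2513; ω₁ = Δθ/dt₁ = 2.2513
distance = √((-1−0)² + (-4.5−5)²) = 9.5525; v₂ = distance/dt₂ = 9.5525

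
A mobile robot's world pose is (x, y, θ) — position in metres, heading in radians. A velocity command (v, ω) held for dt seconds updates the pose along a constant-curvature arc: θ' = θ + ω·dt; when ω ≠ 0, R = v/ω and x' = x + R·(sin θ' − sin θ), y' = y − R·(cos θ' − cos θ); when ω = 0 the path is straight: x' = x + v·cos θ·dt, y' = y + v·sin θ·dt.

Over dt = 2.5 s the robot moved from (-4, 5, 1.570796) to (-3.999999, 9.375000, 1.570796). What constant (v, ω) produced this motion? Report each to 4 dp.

v = 1.7500, ω = 0.0000

Δθ = 1.570796 − 1.570796 = 0.000000
ω = Δθ/dt = 0.000000/2.5 = 0.0000
ω = 0 → v = (Δx·cos θ + Δy·sin θ)/dt = 1.7500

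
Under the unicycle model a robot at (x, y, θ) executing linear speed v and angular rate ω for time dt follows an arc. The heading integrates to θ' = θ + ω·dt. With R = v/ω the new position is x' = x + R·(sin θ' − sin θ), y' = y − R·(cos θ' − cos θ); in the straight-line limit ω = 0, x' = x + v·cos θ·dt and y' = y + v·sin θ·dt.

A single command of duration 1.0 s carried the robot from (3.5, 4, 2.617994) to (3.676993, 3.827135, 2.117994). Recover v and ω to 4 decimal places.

Δθ = 2.117994 − 2.617994 = -0.500000
ω = Δθ/dt = -0.500000/1.0 = -0.5000
R = Δx/(sin θ' − sin θ) = 0.5000
v = R·ω = 0.5000·-0.5000 = -0.2500

v = -0.2500, ω = -0.5000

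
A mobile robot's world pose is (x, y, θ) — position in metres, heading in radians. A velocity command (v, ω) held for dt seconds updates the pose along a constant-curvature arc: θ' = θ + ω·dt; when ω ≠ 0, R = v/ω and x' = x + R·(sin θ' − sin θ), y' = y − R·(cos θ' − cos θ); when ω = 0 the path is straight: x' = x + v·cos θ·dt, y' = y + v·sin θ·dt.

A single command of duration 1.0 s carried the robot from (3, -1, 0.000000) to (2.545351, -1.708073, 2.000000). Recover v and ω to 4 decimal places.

v = -1.0000, ω = 2.0000

Δθ = 2.000000 − 0.000000 = 2.000000
ω = Δθ/dt = 2.000000/1.0 = 2.0000
R = −Δy/(cos θ' − cos θ) = -0.5000
v = R·ω = -0.5000·2.0000 = -1.0000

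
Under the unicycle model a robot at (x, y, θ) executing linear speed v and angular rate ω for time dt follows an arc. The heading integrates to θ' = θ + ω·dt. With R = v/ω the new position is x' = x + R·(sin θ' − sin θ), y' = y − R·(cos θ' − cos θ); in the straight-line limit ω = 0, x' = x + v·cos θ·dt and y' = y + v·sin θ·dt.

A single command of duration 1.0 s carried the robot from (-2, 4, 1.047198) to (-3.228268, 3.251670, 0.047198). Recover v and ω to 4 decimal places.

v = -1.5000, ω = -1.0000

Δθ = 0.047198 − 1.047198 = -1.000000
ω = Δθ/dt = -1.000000/1.0 = -1.0000
R = Δx/(sin θ' − sin θ) = 1.5000
v = R·ω = 1.5000·-1.0000 = -1.5000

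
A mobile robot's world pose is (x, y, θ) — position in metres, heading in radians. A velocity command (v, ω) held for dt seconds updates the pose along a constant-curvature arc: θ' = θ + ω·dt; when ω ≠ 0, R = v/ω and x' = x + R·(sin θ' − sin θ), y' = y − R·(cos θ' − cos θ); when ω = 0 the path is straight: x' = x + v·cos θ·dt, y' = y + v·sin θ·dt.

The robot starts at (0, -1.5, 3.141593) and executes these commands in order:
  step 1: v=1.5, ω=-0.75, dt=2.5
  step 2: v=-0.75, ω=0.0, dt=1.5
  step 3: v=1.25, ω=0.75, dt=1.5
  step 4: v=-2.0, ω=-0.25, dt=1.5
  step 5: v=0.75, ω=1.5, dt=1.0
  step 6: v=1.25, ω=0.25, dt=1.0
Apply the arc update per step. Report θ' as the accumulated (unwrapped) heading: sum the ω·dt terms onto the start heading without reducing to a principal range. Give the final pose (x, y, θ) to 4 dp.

step 1: θ'=1.2666 (R=-2.0000) → pose (-1.9082, 1.0991, 1.2666)
step 2: θ'=1.2666 (straight) → pose (-2.2451, 0.0257, 1.2666)
step 3: θ'=2.3916 (R=1.6667) → pose (-2.6992, 1.7444, 2.3916)
step 4: θ'=2.0166 (R=8.0000) → pose (-0.9342, -0.6597, 2.0166)
step 5: θ'=3.5166 (R=0.5000) → pose (-1.5685, -0.4100, 3.5166)
step 6: θ'=3.7666 (R=5.0000) → pose (-2.6626, -1.0077, 3.7666)

(-2.6626, -1.0077, 3.7666)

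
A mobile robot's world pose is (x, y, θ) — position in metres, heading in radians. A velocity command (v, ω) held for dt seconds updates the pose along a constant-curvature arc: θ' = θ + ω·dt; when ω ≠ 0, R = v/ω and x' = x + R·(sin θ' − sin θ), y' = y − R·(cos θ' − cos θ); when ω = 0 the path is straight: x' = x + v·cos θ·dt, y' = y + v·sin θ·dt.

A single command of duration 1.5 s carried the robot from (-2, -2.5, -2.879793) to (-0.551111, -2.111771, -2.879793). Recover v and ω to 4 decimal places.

Δθ = -2.879793 − -2.879793 = 0.000000
ω = Δθ/dt = 0.000000/1.5 = 0.0000
ω = 0 → v = (Δx·cos θ + Δy·sin θ)/dt = -1.0000

v = -1.0000, ω = 0.0000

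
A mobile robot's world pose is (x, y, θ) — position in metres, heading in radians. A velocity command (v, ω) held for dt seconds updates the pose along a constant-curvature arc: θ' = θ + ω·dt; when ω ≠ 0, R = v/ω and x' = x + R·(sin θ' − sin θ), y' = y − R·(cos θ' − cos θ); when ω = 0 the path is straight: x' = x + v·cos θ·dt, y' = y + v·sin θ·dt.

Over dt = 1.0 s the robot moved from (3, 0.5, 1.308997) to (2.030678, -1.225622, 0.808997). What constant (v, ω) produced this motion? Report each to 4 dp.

v = -2.0000, ω = -0.5000

Δθ = 0.808997 − 1.308997 = -0.500000
ω = Δθ/dt = -0.500000/1.0 = -0.5000
R = −Δy/(cos θ' − cos θ) = 4.0000
v = R·ω = 4.0000·-0.5000 = -2.0000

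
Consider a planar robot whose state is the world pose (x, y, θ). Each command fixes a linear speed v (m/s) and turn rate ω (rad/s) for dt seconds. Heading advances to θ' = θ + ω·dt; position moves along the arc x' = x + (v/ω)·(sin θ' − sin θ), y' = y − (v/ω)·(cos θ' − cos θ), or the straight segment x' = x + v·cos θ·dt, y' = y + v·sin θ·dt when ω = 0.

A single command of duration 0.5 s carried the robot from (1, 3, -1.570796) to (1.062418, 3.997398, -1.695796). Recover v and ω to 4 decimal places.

v = -2.0000, ω = -0.2500

Δθ = -1.695796 − -1.570796 = -0.125000
ω = Δθ/dt = -0.125000/0.5 = -0.2500
R = −Δy/(cos θ' − cos θ) = 8.0000
v = R·ω = 8.0000·-0.2500 = -2.0000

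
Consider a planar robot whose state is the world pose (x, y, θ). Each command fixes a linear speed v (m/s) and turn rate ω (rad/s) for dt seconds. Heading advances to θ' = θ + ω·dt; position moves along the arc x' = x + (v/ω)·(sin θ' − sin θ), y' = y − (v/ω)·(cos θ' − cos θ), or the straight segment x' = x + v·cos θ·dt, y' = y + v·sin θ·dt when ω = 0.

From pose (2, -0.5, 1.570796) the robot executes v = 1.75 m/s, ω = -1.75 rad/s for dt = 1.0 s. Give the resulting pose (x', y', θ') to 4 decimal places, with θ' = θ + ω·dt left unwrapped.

(3.1782, 0.4840, -0.1792)

θ' = 1.5708 + -1.75·1.0 = -0.1792
R = v/ω = 1.75/-1.75 = -1.0000
x' = 2 + -1.0000·(sin -0.1792 − sin 1.5708) = 3.1782
y' = -0.5 − -1.0000·(cos -0.1792 − cos 1.5708) = 0.4840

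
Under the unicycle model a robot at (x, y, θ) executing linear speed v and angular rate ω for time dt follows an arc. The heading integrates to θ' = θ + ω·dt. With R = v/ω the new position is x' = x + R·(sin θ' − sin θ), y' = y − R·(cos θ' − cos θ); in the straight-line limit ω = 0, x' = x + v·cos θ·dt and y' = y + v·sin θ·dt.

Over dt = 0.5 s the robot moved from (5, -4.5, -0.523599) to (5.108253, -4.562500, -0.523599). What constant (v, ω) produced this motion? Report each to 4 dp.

Δθ = -0.523599 − -0.523599 = 0.000000
ω = Δθ/dt = 0.000000/0.5 = 0.0000
ω = 0 → v = (Δx·cos θ + Δy·sin θ)/dt = 0.2500

v = 0.2500, ω = 0.0000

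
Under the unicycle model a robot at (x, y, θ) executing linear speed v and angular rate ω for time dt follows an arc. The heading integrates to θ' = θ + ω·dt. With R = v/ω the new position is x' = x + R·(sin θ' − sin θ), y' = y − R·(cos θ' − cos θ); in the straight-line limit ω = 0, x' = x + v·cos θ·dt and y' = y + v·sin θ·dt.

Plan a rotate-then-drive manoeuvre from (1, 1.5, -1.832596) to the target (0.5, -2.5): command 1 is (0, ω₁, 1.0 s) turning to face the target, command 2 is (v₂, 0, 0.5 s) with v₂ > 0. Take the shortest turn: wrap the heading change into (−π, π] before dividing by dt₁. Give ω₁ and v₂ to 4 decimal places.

heading to target = atan2(-2.5−1.5, 0.5−1) = -1.6952
Δθ = wrap(-1.6952 − -1.8326) = 0.1374; ω₁ = Δθ/dt₁ = 0.1374
distance = √((0.5−1)² + (-2.5−1.5)²) = 4.0311; v₂ = distance/dt₂ = 8.0623

ω₁ = 0.1374, v₂ = 8.0623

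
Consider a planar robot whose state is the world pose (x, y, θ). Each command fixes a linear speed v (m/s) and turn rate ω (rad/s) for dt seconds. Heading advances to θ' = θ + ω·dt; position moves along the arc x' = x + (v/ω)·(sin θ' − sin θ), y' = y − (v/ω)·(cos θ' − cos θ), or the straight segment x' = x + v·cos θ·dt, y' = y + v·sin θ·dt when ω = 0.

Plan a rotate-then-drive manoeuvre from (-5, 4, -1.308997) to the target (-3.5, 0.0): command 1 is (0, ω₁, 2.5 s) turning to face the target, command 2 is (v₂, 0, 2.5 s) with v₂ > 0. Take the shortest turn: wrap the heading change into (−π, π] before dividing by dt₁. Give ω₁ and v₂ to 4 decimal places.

ω₁ = 0.0388, v₂ = 1.7088

heading to target = atan2(0−4, -3.5−-5) = -1.2120
Δθ = wrap(-1.2120 − -1.3090) = 0.0970; ω₁ = Δθ/dt₁ = 0.0388
distance = √((-3.5−-5)² + (0−4)²) = 4.2720; v₂ = distance/dt₂ = 1.7088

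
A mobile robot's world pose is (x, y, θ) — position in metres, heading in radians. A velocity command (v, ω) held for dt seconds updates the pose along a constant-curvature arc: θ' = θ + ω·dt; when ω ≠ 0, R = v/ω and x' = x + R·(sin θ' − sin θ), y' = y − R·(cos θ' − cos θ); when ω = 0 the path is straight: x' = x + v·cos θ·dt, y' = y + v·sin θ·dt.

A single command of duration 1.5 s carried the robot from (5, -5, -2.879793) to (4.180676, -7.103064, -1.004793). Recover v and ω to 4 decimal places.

Δθ = -1.004793 − -2.879793 = 1.875000
ω = Δθ/dt = 1.875000/1.5 = 1.2500
R = −Δy/(cos θ' − cos θ) = 1.4000
v = R·ω = 1.4000·1.2500 = 1.7500

v = 1.7500, ω = 1.2500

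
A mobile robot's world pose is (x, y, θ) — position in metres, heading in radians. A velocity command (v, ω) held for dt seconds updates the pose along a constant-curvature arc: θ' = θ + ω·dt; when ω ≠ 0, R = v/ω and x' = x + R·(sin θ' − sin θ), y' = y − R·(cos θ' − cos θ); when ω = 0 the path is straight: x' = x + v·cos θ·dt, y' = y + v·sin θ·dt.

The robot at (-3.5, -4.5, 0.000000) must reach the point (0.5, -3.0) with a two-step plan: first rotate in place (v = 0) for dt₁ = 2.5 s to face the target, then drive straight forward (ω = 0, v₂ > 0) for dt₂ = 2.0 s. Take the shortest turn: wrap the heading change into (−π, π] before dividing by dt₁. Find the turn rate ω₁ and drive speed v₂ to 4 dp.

heading to target = atan2(-3−-4.5, 0.5−-3.5) = 0.3588
Δθ = wrap(0.3588 − 0.0000) = 0.3588; ω₁ = Δθ/dt₁ = 0.1435
distance = √((0.5−-3.5)² + (-3−-4.5)²) = 4.2720; v₂ = distance/dt₂ = 2.1360

ω₁ = 0.1435, v₂ = 2.1360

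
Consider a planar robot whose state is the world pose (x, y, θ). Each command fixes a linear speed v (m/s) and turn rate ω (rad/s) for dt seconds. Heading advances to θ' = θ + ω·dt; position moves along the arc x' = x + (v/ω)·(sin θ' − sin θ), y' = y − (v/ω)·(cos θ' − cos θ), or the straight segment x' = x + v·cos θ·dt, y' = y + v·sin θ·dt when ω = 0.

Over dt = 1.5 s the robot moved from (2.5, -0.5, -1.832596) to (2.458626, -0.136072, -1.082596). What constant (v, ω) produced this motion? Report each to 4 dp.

v = -0.2500, ω = 0.5000

Δθ = -1.082596 − -1.832596 = 0.750000
ω = Δθ/dt = 0.750000/1.5 = 0.5000
R = −Δy/(cos θ' − cos θ) = -0.5000
v = R·ω = -0.5000·0.5000 = -0.2500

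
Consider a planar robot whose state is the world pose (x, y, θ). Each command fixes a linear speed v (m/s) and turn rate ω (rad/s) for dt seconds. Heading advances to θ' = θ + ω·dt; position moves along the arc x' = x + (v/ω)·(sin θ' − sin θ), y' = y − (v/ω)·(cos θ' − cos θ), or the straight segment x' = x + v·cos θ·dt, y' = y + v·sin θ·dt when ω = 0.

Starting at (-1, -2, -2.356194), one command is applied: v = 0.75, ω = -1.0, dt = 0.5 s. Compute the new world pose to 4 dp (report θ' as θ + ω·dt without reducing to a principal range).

(-1.3192, -2.1893, -2.8562)

θ' = -2.3562 + -1.0·0.5 = -2.8562
R = v/ω = 0.75/-1.0 = -0.7500
x' = -1 + -0.7500·(sin -2.8562 − sin -2.3562) = -1.3192
y' = -2 − -0.7500·(cos -2.8562 − cos -2.3562) = -2.1893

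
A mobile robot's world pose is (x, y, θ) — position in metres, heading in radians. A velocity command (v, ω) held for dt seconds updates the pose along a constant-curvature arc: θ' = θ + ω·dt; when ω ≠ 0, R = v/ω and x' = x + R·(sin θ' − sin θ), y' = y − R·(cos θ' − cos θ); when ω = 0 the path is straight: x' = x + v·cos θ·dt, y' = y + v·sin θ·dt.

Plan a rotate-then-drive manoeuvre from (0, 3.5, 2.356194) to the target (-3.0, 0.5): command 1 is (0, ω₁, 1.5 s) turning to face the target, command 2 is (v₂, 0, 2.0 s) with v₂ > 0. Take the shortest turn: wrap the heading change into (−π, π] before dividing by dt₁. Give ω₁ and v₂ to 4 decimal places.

ω₁ = 1.0472, v₂ = 2.1213

heading to target = atan2(0.5−3.5, -3−0) = -2.3562
Δθ = wrap(-2.3562 − 2.3562) = 1.5708; ω₁ = Δθ/dt₁ = 1.0472
distance = √((-3−0)² + (0.5−3.5)²) = 4.2426; v₂ = distance/dt₂ = 2.1213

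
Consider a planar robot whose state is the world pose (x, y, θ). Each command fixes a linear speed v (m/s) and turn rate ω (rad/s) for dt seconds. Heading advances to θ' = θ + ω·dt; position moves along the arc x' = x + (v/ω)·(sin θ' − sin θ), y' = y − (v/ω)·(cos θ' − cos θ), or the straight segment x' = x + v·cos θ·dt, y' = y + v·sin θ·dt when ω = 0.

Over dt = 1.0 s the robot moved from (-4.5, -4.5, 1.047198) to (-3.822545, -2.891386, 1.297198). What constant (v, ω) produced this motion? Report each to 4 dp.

Δθ = 1.297198 − 1.047198 = 0.250000
ω = Δθ/dt = 0.250000/1.0 = 0.2500
R = −Δy/(cos θ' − cos θ) = 7.0000
v = R·ω = 7.0000·0.2500 = 1.7500

v = 1.7500, ω = 0.2500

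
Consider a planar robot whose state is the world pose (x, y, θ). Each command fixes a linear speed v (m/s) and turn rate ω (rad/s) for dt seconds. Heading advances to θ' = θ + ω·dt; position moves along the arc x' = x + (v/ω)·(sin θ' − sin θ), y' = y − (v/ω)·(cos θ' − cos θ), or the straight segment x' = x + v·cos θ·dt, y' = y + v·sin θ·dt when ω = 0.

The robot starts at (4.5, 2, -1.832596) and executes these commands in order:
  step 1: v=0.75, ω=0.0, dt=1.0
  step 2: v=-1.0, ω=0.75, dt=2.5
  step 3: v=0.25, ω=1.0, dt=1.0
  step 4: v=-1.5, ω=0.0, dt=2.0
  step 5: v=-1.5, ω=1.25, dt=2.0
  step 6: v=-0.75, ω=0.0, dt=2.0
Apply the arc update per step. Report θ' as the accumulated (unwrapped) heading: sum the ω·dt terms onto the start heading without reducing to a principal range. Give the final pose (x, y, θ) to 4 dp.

(4.5400, -0.6390, 3.5424)

step 1: θ'=-1.8326 (straight) → pose (4.3059, 1.2756, -1.8326)
step 2: θ'=0.0424 (R=-1.3333) → pose (2.9615, 2.9528, 0.0424)
step 3: θ'=1.0424 (R=0.2500) → pose (3.1668, 3.0765, 1.0424)
step 4: θ'=1.0424 (straight) → pose (1.6543, 0.4857, 1.0424)
step 5: θ'=3.5424 (R=-1.2000) → pose (3.1589, -1.2242, 3.5424)
step 6: θ'=3.5424 (straight) → pose (4.5400, -0.6390, 3.5424)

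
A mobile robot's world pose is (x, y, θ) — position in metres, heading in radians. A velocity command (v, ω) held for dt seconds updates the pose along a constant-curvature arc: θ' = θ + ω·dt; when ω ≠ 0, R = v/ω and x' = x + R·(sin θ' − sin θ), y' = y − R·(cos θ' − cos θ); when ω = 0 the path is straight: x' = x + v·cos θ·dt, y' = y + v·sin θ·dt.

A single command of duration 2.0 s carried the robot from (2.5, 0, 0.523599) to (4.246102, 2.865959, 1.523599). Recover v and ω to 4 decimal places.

Δθ = 1.523599 − 0.523599 = 1.000000
ω = Δθ/dt = 1.000000/2.0 = 0.5000
R = −Δy/(cos θ' − cos θ) = 3.5000
v = R·ω = 3.5000·0.5000 = 1.7500

v = 1.7500, ω = 0.5000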